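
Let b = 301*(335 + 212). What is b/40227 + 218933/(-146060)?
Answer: 15241323029/5875555620 ≈ 2.5940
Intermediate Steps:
b = 164647 (b = 301*547 = 164647)
b/40227 + 218933/(-146060) = 164647/40227 + 218933/(-146060) = 164647*(1/40227) + 218933*(-1/146060) = 164647/40227 - 218933/146060 = 15241323029/5875555620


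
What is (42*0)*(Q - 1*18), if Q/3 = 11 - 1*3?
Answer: 0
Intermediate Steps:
Q = 24 (Q = 3*(11 - 1*3) = 3*(11 - 3) = 3*8 = 24)
(42*0)*(Q - 1*18) = (42*0)*(24 - 1*18) = 0*(24 - 18) = 0*6 = 0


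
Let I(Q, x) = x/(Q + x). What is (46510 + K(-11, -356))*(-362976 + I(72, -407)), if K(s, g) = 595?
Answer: -1145561125813/67 ≈ -1.7098e+10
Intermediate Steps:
(46510 + K(-11, -356))*(-362976 + I(72, -407)) = (46510 + 595)*(-362976 - 407/(72 - 407)) = 47105*(-362976 - 407/(-335)) = 47105*(-362976 - 407*(-1/335)) = 47105*(-362976 + 407/335) = 47105*(-121596553/335) = -1145561125813/67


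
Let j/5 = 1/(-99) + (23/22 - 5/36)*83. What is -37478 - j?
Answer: -4996751/132 ≈ -37854.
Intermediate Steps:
j = 49655/132 (j = 5*(1/(-99) + (23/22 - 5/36)*83) = 5*(-1/99 + (23*(1/22) - 5*1/36)*83) = 5*(-1/99 + (23/22 - 5/36)*83) = 5*(-1/99 + (359/396)*83) = 5*(-1/99 + 29797/396) = 5*(9931/132) = 49655/132 ≈ 376.17)
-37478 - j = -37478 - 1*49655/132 = -37478 - 49655/132 = -4996751/132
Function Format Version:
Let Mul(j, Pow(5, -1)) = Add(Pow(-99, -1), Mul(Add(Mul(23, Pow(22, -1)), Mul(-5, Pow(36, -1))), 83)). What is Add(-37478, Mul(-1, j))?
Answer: Rational(-4996751, 132) ≈ -37854.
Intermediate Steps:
j = Rational(49655, 132) (j = Mul(5, Add(Pow(-99, -1), Mul(Add(Mul(23, Pow(22, -1)), Mul(-5, Pow(36, -1))), 83))) = Mul(5, Add(Rational(-1, 99), Mul(Add(Mul(23, Rational(1, 22)), Mul(-5, Rational(1, 36))), 83))) = Mul(5, Add(Rational(-1, 99), Mul(Add(Rational(23, 22), Rational(-5, 36)), 83))) = Mul(5, Add(Rational(-1, 99), Mul(Rational(359, 396), 83))) = Mul(5, Add(Rational(-1, 99), Rational(29797, 396))) = Mul(5, Rational(9931, 132)) = Rational(49655, 132) ≈ 376.17)
Add(-37478, Mul(-1, j)) = Add(-37478, Mul(-1, Rational(49655, 132))) = Add(-37478, Rational(-49655, 132)) = Rational(-4996751, 132)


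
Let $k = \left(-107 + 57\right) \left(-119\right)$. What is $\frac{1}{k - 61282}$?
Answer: $- \frac{1}{55332} \approx -1.8073 \cdot 10^{-5}$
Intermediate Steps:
$k = 5950$ ($k = \left(-50\right) \left(-119\right) = 5950$)
$\frac{1}{k - 61282} = \frac{1}{5950 - 61282} = \frac{1}{-55332} = - \frac{1}{55332}$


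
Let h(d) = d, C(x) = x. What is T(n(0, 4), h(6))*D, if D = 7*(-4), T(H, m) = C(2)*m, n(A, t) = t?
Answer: -336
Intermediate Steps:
T(H, m) = 2*m
D = -28
T(n(0, 4), h(6))*D = (2*6)*(-28) = 12*(-28) = -336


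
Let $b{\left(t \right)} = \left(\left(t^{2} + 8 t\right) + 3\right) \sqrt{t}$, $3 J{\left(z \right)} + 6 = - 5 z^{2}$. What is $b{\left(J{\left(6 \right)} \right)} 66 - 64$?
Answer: $-64 + 221166 i \sqrt{62} \approx -64.0 + 1.7415 \cdot 10^{6} i$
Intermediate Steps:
$J{\left(z \right)} = -2 - \frac{5 z^{2}}{3}$ ($J{\left(z \right)} = -2 + \frac{\left(-5\right) z^{2}}{3} = -2 - \frac{5 z^{2}}{3}$)
$b{\left(t \right)} = \sqrt{t} \left(3 + t^{2} + 8 t\right)$ ($b{\left(t \right)} = \left(3 + t^{2} + 8 t\right) \sqrt{t} = \sqrt{t} \left(3 + t^{2} + 8 t\right)$)
$b{\left(J{\left(6 \right)} \right)} 66 - 64 = \sqrt{-2 - \frac{5 \cdot 6^{2}}{3}} \left(3 + \left(-2 - \frac{5 \cdot 6^{2}}{3}\right)^{2} + 8 \left(-2 - \frac{5 \cdot 6^{2}}{3}\right)\right) 66 - 64 = \sqrt{-2 - 60} \left(3 + \left(-2 - 60\right)^{2} + 8 \left(-2 - 60\right)\right) 66 - 64 = \sqrt{-62} \left(3 + \left(-62\right)^{2} + 8 \left(-62\right)\right) 66 - 64 = i \sqrt{62} \left(3 + 3844 - 496\right) 66 - 64 = i \sqrt{62} \cdot 3351 \cdot 66 - 64 = 3351 i \sqrt{62} \cdot 66 - 64 = 221166 i \sqrt{62} - 64 = -64 + 221166 i \sqrt{62}$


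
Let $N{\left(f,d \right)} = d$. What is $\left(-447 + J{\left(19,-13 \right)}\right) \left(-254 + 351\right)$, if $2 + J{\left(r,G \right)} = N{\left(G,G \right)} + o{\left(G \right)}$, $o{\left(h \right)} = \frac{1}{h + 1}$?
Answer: $- \frac{537865}{12} \approx -44822.0$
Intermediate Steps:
$o{\left(h \right)} = \frac{1}{1 + h}$
$J{\left(r,G \right)} = -2 + G + \frac{1}{1 + G}$ ($J{\left(r,G \right)} = -2 + \left(G + \frac{1}{1 + G}\right) = -2 + G + \frac{1}{1 + G}$)
$\left(-447 + J{\left(19,-13 \right)}\right) \left(-254 + 351\right) = \left(-447 + \frac{-1 + \left(-13\right)^{2} - -13}{1 - 13}\right) \left(-254 + 351\right) = \left(-447 + \frac{-1 + 169 + 13}{-12}\right) 97 = \left(-447 - \frac{181}{12}\right) 97 = \left(- \frac{5545}{12}\right) 97 = - \frac{537865}{12}$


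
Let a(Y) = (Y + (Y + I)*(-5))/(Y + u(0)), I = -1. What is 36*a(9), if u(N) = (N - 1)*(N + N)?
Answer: -124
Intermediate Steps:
u(N) = 2*N*(-1 + N) (u(N) = (-1 + N)*(2*N) = 2*N*(-1 + N))
a(Y) = (5 - 4*Y)/Y (a(Y) = (Y + (Y - 1)*(-5))/(Y + 2*0*(-1 + 0)) = (Y + (-1 + Y)*(-5))/(Y + 2*0*(-1)) = (Y + (5 - 5*Y))/(Y + 0) = (5 - 4*Y)/Y)
36*a(9) = 36*(-4 + 5/9) = 36*(-31/9) = -124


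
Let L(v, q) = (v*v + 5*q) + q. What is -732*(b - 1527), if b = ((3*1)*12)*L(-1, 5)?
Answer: 300852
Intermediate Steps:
L(v, q) = v² + 6*q (L(v, q) = (v² + 5*q) + q = v² + 6*q)
b = 1116 (b = ((3*1)*12)*((-1)² + 6*5) = (3*12)*(1 + 30) = 36*31 = 1116)
-732*(b - 1527) = -732*(1116 - 1527) = -732*(-411) = 300852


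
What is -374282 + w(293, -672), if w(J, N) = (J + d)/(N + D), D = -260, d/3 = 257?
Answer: -87207972/233 ≈ -3.7428e+5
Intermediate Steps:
d = 771 (d = 3*257 = 771)
w(J, N) = (771 + J)/(-260 + N) (w(J, N) = (J + 771)/(N - 260) = (771 + J)/(-260 + N))
-374282 + w(293, -672) = -374282 + (771 + 293)/(-260 - 672) = -374282 + 1064/(-932) = -374282 - 1/932*1064 = -374282 - 266/233 = -87207972/233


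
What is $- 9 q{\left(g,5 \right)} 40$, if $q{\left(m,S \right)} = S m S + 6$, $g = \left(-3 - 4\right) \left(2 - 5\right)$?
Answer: $-191160$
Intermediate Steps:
$g = 21$ ($g = \left(-7\right) \left(-3\right) = 21$)
$q{\left(m,S \right)} = 6 + m S^{2}$ ($q{\left(m,S \right)} = m S^{2} + 6 = 6 + m S^{2}$)
$- 9 q{\left(g,5 \right)} 40 = - 9 \left(6 + 21 \cdot 5^{2}\right) 40 = - 9 \left(6 + 21 \cdot 25\right) 40 = - 9 \left(6 + 525\right) 40 = \left(-9\right) 531 \cdot 40 = \left(-4779\right) 40 = -191160$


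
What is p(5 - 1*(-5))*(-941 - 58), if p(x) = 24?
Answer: -23976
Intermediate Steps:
p(5 - 1*(-5))*(-941 - 58) = 24*(-941 - 58) = 24*(-999) = -23976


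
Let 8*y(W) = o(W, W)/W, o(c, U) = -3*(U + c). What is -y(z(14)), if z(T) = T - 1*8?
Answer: 3/4 ≈ 0.75000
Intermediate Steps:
o(c, U) = -3*U - 3*c
z(T) = -8 + T (z(T) = T - 8 = -8 + T)
y(W) = -3/4 (y(W) = ((-3*W - 3*W)/W)/8 = ((-6*W)/W)/8 = (1/8)*(-6) = -3/4)
-y(z(14)) = -1*(-3/4) = 3/4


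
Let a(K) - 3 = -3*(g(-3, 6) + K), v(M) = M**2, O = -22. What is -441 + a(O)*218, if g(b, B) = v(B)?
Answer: -8943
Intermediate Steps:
g(b, B) = B**2
a(K) = -105 - 3*K (a(K) = 3 - 3*(6**2 + K) = 3 - 3*(36 + K) = 3 + (-108 - 3*K) = -105 - 3*K)
-441 + a(O)*218 = -441 + (-105 - 3*(-22))*218 = -441 + (-105 + 66)*218 = -441 - 39*218 = -441 - 8502 = -8943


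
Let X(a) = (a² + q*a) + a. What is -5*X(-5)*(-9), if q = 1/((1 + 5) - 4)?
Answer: 1575/2 ≈ 787.50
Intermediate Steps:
q = ½ (q = 1/(6 - 4) = 1/2 = ½ ≈ 0.50000)
X(a) = a² + 3*a/2 (X(a) = (a² + a/2) + a = a² + 3*a/2)
-5*X(-5)*(-9) = -5*(-5)*(3 + 2*(-5))/2*(-9) = -5*(-5)*(3 - 10)/2*(-9) = -5*(-5)*(-7)/2*(-9) = -5*35/2*(-9) = -175/2*(-9) = 1575/2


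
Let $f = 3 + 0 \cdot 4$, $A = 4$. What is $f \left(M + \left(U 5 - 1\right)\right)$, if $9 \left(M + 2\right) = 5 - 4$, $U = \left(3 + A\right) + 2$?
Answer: $\frac{379}{3} \approx 126.33$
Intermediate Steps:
$U = 9$ ($U = \left(3 + 4\right) + 2 = 7 + 2 = 9$)
$M = - \frac{17}{9}$ ($M = -2 + \frac{5 - 4}{9} = -2 + \frac{1}{9} \cdot 1 = -2 + \frac{1}{9} = - \frac{17}{9} \approx -1.8889$)
$f = 3$ ($f = 3 + 0 = 3$)
$f \left(M + \left(U 5 - 1\right)\right) = 3 \left(- \frac{17}{9} + \left(9 \cdot 5 - 1\right)\right) = 3 \left(- \frac{17}{9} + \left(45 - 1\right)\right) = 3 \left(- \frac{17}{9} + 44\right) = 3 \cdot \frac{379}{9} = \frac{379}{3}$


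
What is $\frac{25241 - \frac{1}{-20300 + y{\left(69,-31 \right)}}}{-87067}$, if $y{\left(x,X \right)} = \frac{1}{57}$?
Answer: $- \frac{29206335916}{100745138633} \approx -0.2899$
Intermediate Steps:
$y{\left(x,X \right)} = \frac{1}{57}$
$\frac{25241 - \frac{1}{-20300 + y{\left(69,-31 \right)}}}{-87067} = \frac{25241 - \frac{1}{-20300 + \frac{1}{57}}}{-87067} = \left(25241 - \frac{1}{- \frac{1157099}{57}}\right) \left(- \frac{1}{87067}\right) = \left(25241 - - \frac{57}{1157099}\right) \left(- \frac{1}{87067}\right) = \left(25241 + \frac{57}{1157099}\right) \left(- \frac{1}{87067}\right) = \frac{29206335916}{1157099} \left(- \frac{1}{87067}\right) = - \frac{29206335916}{100745138633}$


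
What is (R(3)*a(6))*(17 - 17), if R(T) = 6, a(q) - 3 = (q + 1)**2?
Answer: 0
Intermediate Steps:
a(q) = 3 + (1 + q)**2 (a(q) = 3 + (q + 1)**2 = 3 + (1 + q)**2)
(R(3)*a(6))*(17 - 17) = (6*(3 + (1 + 6)**2))*(17 - 17) = (6*(3 + 7**2))*0 = (6*(3 + 49))*0 = (6*52)*0 = 312*0 = 0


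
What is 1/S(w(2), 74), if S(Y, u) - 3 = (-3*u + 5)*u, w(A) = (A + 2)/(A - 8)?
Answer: -1/16055 ≈ -6.2286e-5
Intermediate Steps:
w(A) = (2 + A)/(-8 + A)
S(Y, u) = 3 + u*(5 - 3*u) (S(Y, u) = 3 + (-3*u + 5)*u = 3 + (5 - 3*u)*u = 3 + u*(5 - 3*u))
1/S(w(2), 74) = 1/(3 - 3*74**2 + 5*74) = 1/(3 - 3*5476 + 370) = 1/(3 - 16428 + 370) = 1/(-16055) = -1/16055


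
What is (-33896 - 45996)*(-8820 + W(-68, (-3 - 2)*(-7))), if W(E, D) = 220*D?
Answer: 89479040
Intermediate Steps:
(-33896 - 45996)*(-8820 + W(-68, (-3 - 2)*(-7))) = (-33896 - 45996)*(-8820 + 220*((-3 - 2)*(-7))) = -79892*(-8820 + 220*(-5*(-7))) = -79892*(-8820 + 220*35) = -79892*(-8820 + 7700) = -79892*(-1120) = 89479040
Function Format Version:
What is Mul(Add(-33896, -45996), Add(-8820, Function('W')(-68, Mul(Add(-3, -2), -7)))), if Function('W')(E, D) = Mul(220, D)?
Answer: 89479040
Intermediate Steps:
Mul(Add(-33896, -45996), Add(-8820, Function('W')(-68, Mul(Add(-3, -2), -7)))) = Mul(Add(-33896, -45996), Add(-8820, Mul(220, Mul(Add(-3, -2), -7)))) = Mul(-79892, Add(-8820, Mul(220, Mul(-5, -7)))) = Mul(-79892, Add(-8820, Mul(220, 35))) = Mul(-79892, Add(-8820, 7700)) = Mul(-79892, -1120) = 89479040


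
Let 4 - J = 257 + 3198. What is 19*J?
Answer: -65569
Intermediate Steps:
J = -3451 (J = 4 - (257 + 3198) = 4 - 1*3455 = 4 - 3455 = -3451)
19*J = 19*(-3451) = -65569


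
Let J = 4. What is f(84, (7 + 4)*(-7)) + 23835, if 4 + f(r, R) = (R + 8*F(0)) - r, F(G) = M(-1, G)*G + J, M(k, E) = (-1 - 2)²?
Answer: 23702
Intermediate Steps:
M(k, E) = 9 (M(k, E) = (-3)² = 9)
F(G) = 4 + 9*G (F(G) = 9*G + 4 = 4 + 9*G)
f(r, R) = 28 + R - r (f(r, R) = -4 + ((R + 8*(4 + 9*0)) - r) = -4 + ((R + 8*(4 + 0)) - r) = -4 + ((R + 8*4) - r) = -4 + ((R + 32) - r) = -4 + ((32 + R) - r) = -4 + (32 + R - r) = 28 + R - r)
f(84, (7 + 4)*(-7)) + 23835 = (28 + (7 + 4)*(-7) - 1*84) + 23835 = (28 + 11*(-7) - 84) + 23835 = (28 - 77 - 84) + 23835 = -133 + 23835 = 23702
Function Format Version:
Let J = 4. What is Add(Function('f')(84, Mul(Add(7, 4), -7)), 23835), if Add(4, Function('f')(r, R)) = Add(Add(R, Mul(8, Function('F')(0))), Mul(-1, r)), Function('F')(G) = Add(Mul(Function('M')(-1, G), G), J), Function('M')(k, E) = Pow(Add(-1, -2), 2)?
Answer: 23702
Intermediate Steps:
Function('M')(k, E) = 9 (Function('M')(k, E) = Pow(-3, 2) = 9)
Function('F')(G) = Add(4, Mul(9, G)) (Function('F')(G) = Add(Mul(9, G), 4) = Add(4, Mul(9, G)))
Function('f')(r, R) = Add(28, R, Mul(-1, r)) (Function('f')(r, R) = Add(-4, Add(Add(R, Mul(8, Add(4, Mul(9, 0)))), Mul(-1, r))) = Add(-4, Add(Add(R, Mul(8, Add(4, 0))), Mul(-1, r))) = Add(-4, Add(Add(R, Mul(8, 4)), Mul(-1, r))) = Add(-4, Add(Add(R, 32), Mul(-1, r))) = Add(-4, Add(Add(32, R), Mul(-1, r))) = Add(-4, Add(32, R, Mul(-1, r))) = Add(28, R, Mul(-1, r)))
Add(Function('f')(84, Mul(Add(7, 4), -7)), 23835) = Add(Add(28, Mul(Add(7, 4), -7), Mul(-1, 84)), 23835) = Add(Add(28, Mul(11, -7), -84), 23835) = Add(Add(28, -77, -84), 23835) = Add(-133, 23835) = 23702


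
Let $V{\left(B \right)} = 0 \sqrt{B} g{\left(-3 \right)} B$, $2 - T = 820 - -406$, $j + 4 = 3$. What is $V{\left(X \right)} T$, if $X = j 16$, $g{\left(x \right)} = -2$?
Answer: $0$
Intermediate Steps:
$j = -1$ ($j = -4 + 3 = -1$)
$X = -16$ ($X = \left(-1\right) 16 = -16$)
$T = -1224$ ($T = 2 - \left(820 - -406\right) = 2 - \left(820 + 406\right) = 2 - 1226 = -1224$)
$V{\left(B \right)} = 0$ ($V{\left(B \right)} = 0 \sqrt{B} \left(-2\right) B = 0 \left(-2\right) B = 0 B = 0$)
$V{\left(X \right)} T = 0 \left(-1224\right) = 0$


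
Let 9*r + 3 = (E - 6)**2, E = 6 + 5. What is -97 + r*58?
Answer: 403/9 ≈ 44.778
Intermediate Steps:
E = 11
r = 22/9 (r = -1/3 + (11 - 6)**2/9 = -1/3 + (1/9)*5**2 = -1/3 + (1/9)*25 = -1/3 + 25/9 = 22/9 ≈ 2.4444)
-97 + r*58 = -97 + (22/9)*58 = -97 + 1276/9 = 403/9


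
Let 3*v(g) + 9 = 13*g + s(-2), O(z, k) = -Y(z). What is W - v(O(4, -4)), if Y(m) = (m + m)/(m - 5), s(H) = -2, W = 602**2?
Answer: 362373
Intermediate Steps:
W = 362404
Y(m) = 2*m/(-5 + m) (Y(m) = (2*m)/(-5 + m) = 2*m/(-5 + m))
O(z, k) = -2*z/(-5 + z)
v(g) = -11/3 + 13*g/3 (v(g) = -3 + (13*g - 2)/3 = -3 + (-2 + 13*g)/3 = -3 + (-2/3 + 13*g/3) = -11/3 + 13*g/3)
W - v(O(4, -4)) = 362404 - (-11/3 + 13*(-2*4/(-5 + 4))/3) = 362404 - (-11/3 + 13*(-2*4/(-1))/3) = 362404 - (-11/3 + 13*(-2*4*(-1))/3) = 362404 - (-11/3 + (13/3)*8) = 362404 - (-11/3 + 104/3) = 362404 - 1*31 = 362404 - 31 = 362373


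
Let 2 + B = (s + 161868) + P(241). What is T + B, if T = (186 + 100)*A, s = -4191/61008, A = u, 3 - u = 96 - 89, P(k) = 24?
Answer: 3268929259/20336 ≈ 1.6075e+5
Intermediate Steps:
u = -4 (u = 3 - (96 - 89) = 3 - 1*7 = 3 - 7 = -4)
A = -4
s = -1397/20336 (s = -4191*1/61008 = -1397/20336 ≈ -0.068696)
B = 3292193643/20336 (B = -2 + ((-1397/20336 + 161868) + 24) = -2 + (3291746251/20336 + 24) = -2 + 3292234315/20336 = 3292193643/20336 ≈ 1.6189e+5)
T = -1144 (T = (186 + 100)*(-4) = 286*(-4) = -1144)
T + B = -1144 + 3292193643/20336 = 3268929259/20336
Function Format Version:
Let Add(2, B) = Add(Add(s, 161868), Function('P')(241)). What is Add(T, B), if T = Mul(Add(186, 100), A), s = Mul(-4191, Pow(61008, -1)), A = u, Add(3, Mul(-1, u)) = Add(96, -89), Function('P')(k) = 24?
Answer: Rational(3268929259, 20336) ≈ 1.6075e+5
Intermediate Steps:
u = -4 (u = Add(3, Mul(-1, Add(96, -89))) = Add(3, Mul(-1, 7)) = Add(3, -7) = -4)
A = -4
s = Rational(-1397, 20336) (s = Mul(-4191, Rational(1, 61008)) = Rational(-1397, 20336) ≈ -0.068696)
B = Rational(3292193643, 20336) (B = Add(-2, Add(Add(Rational(-1397, 20336), 161868), 24)) = Add(-2, Add(Rational(3291746251, 20336), 24)) = Add(-2, Rational(3292234315, 20336)) = Rational(3292193643, 20336) ≈ 1.6189e+5)
T = -1144 (T = Mul(Add(186, 100), -4) = Mul(286, -4) = -1144)
Add(T, B) = Add(-1144, Rational(3292193643, 20336)) = Rational(3268929259, 20336)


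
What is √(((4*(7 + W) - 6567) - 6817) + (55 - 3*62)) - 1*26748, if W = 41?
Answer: -26748 + I*√13323 ≈ -26748.0 + 115.43*I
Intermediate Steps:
√(((4*(7 + W) - 6567) - 6817) + (55 - 3*62)) - 1*26748 = √(((4*(7 + 41) - 6567) - 6817) + (55 - 3*62)) - 1*26748 = √(((4*48 - 6567) - 6817) + (55 - 186)) - 26748 = √(((192 - 6567) - 6817) - 131) - 26748 = √((-6375 - 6817) - 131) - 26748 = √(-13192 - 131) - 26748 = √(-13323) - 26748 = I*√13323 - 26748 = -26748 + I*√13323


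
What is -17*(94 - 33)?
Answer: -1037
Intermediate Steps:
-17*(94 - 33) = -17*61 = -1037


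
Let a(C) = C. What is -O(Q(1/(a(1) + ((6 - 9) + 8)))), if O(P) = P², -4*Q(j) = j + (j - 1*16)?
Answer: -2209/144 ≈ -15.340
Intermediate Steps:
Q(j) = 4 - j/2 (Q(j) = -(j + (j - 1*16))/4 = -(j + (j - 16))/4 = -(j + (-16 + j))/4 = -(-16 + 2*j)/4 = 4 - j/2)
-O(Q(1/(a(1) + ((6 - 9) + 8)))) = -(4 - 1/(2*(1 + ((6 - 9) + 8))))² = -(4 - 1/(2*(1 + (-3 + 8))))² = -(4 - 1/(2*(1 + 5)))² = -(4 - ½/6)² = -(4 - ½*⅙)² = -(4 - 1/12)² = -(47/12)² = -1*2209/144 = -2209/144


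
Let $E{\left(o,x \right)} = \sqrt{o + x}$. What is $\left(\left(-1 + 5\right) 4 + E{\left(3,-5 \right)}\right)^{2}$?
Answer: $\left(16 + i \sqrt{2}\right)^{2} \approx 254.0 + 45.255 i$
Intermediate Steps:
$\left(\left(-1 + 5\right) 4 + E{\left(3,-5 \right)}\right)^{2} = \left(\left(-1 + 5\right) 4 + \sqrt{3 - 5}\right)^{2} = \left(4 \cdot 4 + \sqrt{-2}\right)^{2} = \left(16 + i \sqrt{2}\right)^{2}$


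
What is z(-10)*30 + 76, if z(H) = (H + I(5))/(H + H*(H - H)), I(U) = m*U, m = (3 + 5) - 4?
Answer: 46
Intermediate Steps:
m = 4 (m = 8 - 4 = 4)
I(U) = 4*U
z(H) = (20 + H)/H (z(H) = (H + 4*5)/(H + H*(H - H)) = (H + 20)/(H + H*0) = (20 + H)/(H + 0) = (20 + H)/H)
z(-10)*30 + 76 = ((20 - 10)/(-10))*30 + 76 = -⅒*10*30 + 76 = -1*30 + 76 = -30 + 76 = 46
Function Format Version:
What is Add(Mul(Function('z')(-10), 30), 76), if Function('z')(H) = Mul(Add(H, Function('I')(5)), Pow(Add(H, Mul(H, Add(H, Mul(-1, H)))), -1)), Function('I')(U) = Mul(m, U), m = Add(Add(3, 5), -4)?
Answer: 46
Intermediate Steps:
m = 4 (m = Add(8, -4) = 4)
Function('I')(U) = Mul(4, U)
Function('z')(H) = Mul(Pow(H, -1), Add(20, H)) (Function('z')(H) = Mul(Add(H, Mul(4, 5)), Pow(Add(H, Mul(H, Add(H, Mul(-1, H)))), -1)) = Mul(Add(H, 20), Pow(Add(H, Mul(H, 0)), -1)) = Mul(Add(20, H), Pow(Add(H, 0), -1)) = Mul(Add(20, H), Pow(H, -1)) = Mul(Pow(H, -1), Add(20, H)))
Add(Mul(Function('z')(-10), 30), 76) = Add(Mul(Mul(Pow(-10, -1), Add(20, -10)), 30), 76) = Add(Mul(Mul(Rational(-1, 10), 10), 30), 76) = Add(Mul(-1, 30), 76) = Add(-30, 76) = 46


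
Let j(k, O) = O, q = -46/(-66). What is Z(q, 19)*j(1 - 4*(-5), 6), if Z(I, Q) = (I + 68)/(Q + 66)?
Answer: 4534/935 ≈ 4.8492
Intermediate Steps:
q = 23/33 (q = -46*(-1/66) = 23/33 ≈ 0.69697)
Z(I, Q) = (68 + I)/(66 + Q)
Z(q, 19)*j(1 - 4*(-5), 6) = ((68 + 23/33)/(66 + 19))*6 = ((2267/33)/85)*6 = ((1/85)*(2267/33))*6 = (2267/2805)*6 = 4534/935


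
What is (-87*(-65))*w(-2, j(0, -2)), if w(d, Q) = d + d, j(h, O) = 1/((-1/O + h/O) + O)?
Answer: -22620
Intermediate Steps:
j(h, O) = 1/(O - 1/O + h/O)
w(d, Q) = 2*d
(-87*(-65))*w(-2, j(0, -2)) = (-87*(-65))*(2*(-2)) = 5655*(-4) = -22620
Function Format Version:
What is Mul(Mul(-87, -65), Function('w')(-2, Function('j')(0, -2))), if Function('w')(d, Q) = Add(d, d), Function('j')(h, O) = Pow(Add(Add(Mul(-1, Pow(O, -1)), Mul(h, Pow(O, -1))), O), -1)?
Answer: -22620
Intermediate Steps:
Function('j')(h, O) = Pow(Add(O, Mul(-1, Pow(O, -1)), Mul(h, Pow(O, -1))), -1)
Function('w')(d, Q) = Mul(2, d)
Mul(Mul(-87, -65), Function('w')(-2, Function('j')(0, -2))) = Mul(Mul(-87, -65), Mul(2, -2)) = Mul(5655, -4) = -22620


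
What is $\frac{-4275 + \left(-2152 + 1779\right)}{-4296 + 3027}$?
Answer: $\frac{4648}{1269} \approx 3.6627$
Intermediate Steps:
$\frac{-4275 + \left(-2152 + 1779\right)}{-4296 + 3027} = \frac{-4275 - 373}{-1269} = \left(-4648\right) \left(- \frac{1}{1269}\right) = \frac{4648}{1269}$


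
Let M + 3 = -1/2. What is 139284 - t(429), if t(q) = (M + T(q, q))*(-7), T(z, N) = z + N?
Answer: 290531/2 ≈ 1.4527e+5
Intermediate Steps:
T(z, N) = N + z
M = -7/2 (M = -3 - 1/2 = -7/2 ≈ -3.5000)
t(q) = 49/2 - 14*q (t(q) = (-7/2 + (q + q))*(-7) = (-7/2 + 2*q)*(-7) = 49/2 - 14*q)
139284 - t(429) = 139284 - (49/2 - 14*429) = 139284 - (49/2 - 6006) = 139284 - 1*(-11963/2) = 139284 + 11963/2 = 290531/2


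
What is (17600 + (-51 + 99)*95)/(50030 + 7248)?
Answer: 11080/28639 ≈ 0.38689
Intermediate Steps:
(17600 + (-51 + 99)*95)/(50030 + 7248) = (17600 + 48*95)/57278 = (17600 + 4560)*(1/57278) = 22160*(1/57278) = 11080/28639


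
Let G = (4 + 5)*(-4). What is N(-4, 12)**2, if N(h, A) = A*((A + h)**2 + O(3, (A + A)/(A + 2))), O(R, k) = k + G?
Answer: 6230016/49 ≈ 1.2714e+5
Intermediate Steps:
G = -36 (G = 9*(-4) = -36)
O(R, k) = -36 + k (O(R, k) = k - 36 = -36 + k)
N(h, A) = A*(-36 + (A + h)**2 + 2*A/(2 + A)) (N(h, A) = A*((A + h)**2 + (-36 + (A + A)/(A + 2))) = A*((A + h)**2 + (-36 + (2*A)/(2 + A))) = A*((A + h)**2 + (-36 + 2*A/(2 + A))) = A*(-36 + (A + h)**2 + 2*A/(2 + A)))
N(-4, 12)**2 = (12*(-72 - 34*12 + (12 - 4)**2*(2 + 12))/(2 + 12))**2 = (12*(-72 - 408 + 8**2*14)/14)**2 = (12*(1/14)*(-72 - 408 + 64*14))**2 = (12*(1/14)*(-72 - 408 + 896))**2 = (12*(1/14)*416)**2 = (2496/7)**2 = 6230016/49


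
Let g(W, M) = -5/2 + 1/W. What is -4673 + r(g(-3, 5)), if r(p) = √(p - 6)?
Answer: -4673 + I*√318/6 ≈ -4673.0 + 2.9721*I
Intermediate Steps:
g(W, M) = -5/2 + 1/W (g(W, M) = -5*½ + 1/W = -5/2 + 1/W)
r(p) = √(-6 + p)
-4673 + r(g(-3, 5)) = -4673 + √(-6 + (-5/2 + 1/(-3))) = -4673 + √(-6 + (-5/2 - ⅓)) = -4673 + √(-6 - 17/6) = -4673 + √(-53/6) = -4673 + I*√318/6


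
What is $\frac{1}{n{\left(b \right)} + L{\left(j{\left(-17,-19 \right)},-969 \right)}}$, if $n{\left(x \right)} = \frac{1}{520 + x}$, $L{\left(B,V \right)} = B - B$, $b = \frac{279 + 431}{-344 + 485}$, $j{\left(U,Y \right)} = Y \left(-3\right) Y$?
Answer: $\frac{74030}{141} \approx 525.04$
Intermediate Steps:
$j{\left(U,Y \right)} = - 3 Y^{2}$ ($j{\left(U,Y \right)} = - 3 Y Y = - 3 Y^{2}$)
$b = \frac{710}{141} \approx 5.0355$
$L{\left(B,V \right)} = 0$
$\frac{1}{n{\left(b \right)} + L{\left(j{\left(-17,-19 \right)},-969 \right)}} = \frac{1}{\frac{1}{520 + \frac{710}{141}} + 0} = \frac{1}{\frac{1}{\frac{74030}{141}} + 0} = \frac{1}{\frac{141}{74030} + 0} = \frac{1}{\frac{141}{74030}} = \frac{74030}{141}$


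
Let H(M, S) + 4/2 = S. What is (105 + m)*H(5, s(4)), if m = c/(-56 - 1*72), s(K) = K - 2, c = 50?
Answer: 0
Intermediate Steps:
s(K) = -2 + K
H(M, S) = -2 + S
m = -25/64 (m = 50/(-56 - 1*72) = 50/(-56 - 72) = 50/(-128) = 50*(-1/128) = -25/64 ≈ -0.39063)
(105 + m)*H(5, s(4)) = (105 - 25/64)*(-2 + (-2 + 4)) = 6695*(-2 + 2)/64 = (6695/64)*0 = 0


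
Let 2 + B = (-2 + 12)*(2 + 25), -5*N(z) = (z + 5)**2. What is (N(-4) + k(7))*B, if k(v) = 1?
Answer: 1072/5 ≈ 214.40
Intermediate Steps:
N(z) = -(5 + z)**2/5 (N(z) = -(z + 5)**2/5 = -(5 + z)**2/5)
B = 268 (B = -2 + (-2 + 12)*(2 + 25) = -2 + 10*27 = -2 + 270 = 268)
(N(-4) + k(7))*B = (-(5 - 4)**2/5 + 1)*268 = (-1/5*1**2 + 1)*268 = (-1/5*1 + 1)*268 = (-1/5 + 1)*268 = (4/5)*268 = 1072/5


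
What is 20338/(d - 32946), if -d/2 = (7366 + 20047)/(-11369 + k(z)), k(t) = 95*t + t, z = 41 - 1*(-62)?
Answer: -15060289/24369100 ≈ -0.61801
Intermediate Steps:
z = 103 (z = 41 + 62 = 103)
k(t) = 96*t
d = 54826/1481 (d = -2*(7366 + 20047)/(-11369 + 96*103) = -54826/(-11369 + 9888) = -54826/(-1481) = -54826*(-1)/1481 = -2*(-27413/1481) = 54826/1481 ≈ 37.020)
20338/(d - 32946) = 20338/(54826/1481 - 32946) = 20338/(-48738200/1481) = 20338*(-1481/48738200) = -15060289/24369100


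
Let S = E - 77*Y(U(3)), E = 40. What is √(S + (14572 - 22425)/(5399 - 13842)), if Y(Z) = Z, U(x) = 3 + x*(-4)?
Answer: 6*√1453268261/8443 ≈ 27.091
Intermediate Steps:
U(x) = 3 - 4*x
S = 733 (S = 40 - 77*(3 - 4*3) = 40 - 77*(3 - 12) = 40 - 77*(-9) = 40 + 693 = 733)
√(S + (14572 - 22425)/(5399 - 13842)) = √(733 + (14572 - 22425)/(5399 - 13842)) = √(733 - 7853/(-8443)) = √(733 - 7853*(-1/8443)) = √(733 + 7853/8443) = √(6196572/8443) = 6*√1453268261/8443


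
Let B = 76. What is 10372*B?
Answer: 788272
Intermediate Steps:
10372*B = 10372*76 = 788272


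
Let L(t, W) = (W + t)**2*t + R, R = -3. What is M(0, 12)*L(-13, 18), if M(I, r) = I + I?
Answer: 0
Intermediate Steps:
L(t, W) = -3 + t*(W + t)**2 (L(t, W) = (W + t)**2*t - 3 = t*(W + t)**2 - 3 = -3 + t*(W + t)**2)
M(I, r) = 2*I
M(0, 12)*L(-13, 18) = (2*0)*(-3 - 13*(18 - 13)**2) = 0*(-3 - 13*5**2) = 0*(-3 - 13*25) = 0*(-3 - 325) = 0*(-328) = 0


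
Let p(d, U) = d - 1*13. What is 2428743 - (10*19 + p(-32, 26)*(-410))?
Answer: 2410103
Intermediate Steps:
p(d, U) = -13 + d (p(d, U) = d - 13 = -13 + d)
2428743 - (10*19 + p(-32, 26)*(-410)) = 2428743 - (10*19 + (-13 - 32)*(-410)) = 2428743 - (190 - 45*(-410)) = 2428743 - (190 + 18450) = 2428743 - 1*18640 = 2428743 - 18640 = 2410103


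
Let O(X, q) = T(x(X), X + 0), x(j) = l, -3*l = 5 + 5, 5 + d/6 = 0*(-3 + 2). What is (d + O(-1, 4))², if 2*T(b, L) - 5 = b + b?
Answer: 34225/36 ≈ 950.69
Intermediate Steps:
d = -30 (d = -30 + 6*(0*(-3 + 2)) = -30 + 6*(0*(-1)) = -30 + 6*0 = -30 + 0 = -30)
l = -10/3 (l = -(5 + 5)/3 = -⅓*10 = -10/3 ≈ -3.3333)
x(j) = -10/3
T(b, L) = 5/2 + b (T(b, L) = 5/2 + (b + b)/2 = 5/2 + (2*b)/2 = 5/2 + b)
O(X, q) = -⅚ (O(X, q) = 5/2 - 10/3 = -⅚)
(d + O(-1, 4))² = (-30 - ⅚)² = (-185/6)² = 34225/36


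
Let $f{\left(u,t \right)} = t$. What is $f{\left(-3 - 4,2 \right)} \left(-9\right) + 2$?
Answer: $-16$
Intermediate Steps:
$f{\left(-3 - 4,2 \right)} \left(-9\right) + 2 = 2 \left(-9\right) + 2 = -18 + 2 = -16$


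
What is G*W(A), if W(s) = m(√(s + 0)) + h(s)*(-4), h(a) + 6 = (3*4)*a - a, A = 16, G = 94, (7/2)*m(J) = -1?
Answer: -447628/7 ≈ -63947.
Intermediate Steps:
m(J) = -2/7 (m(J) = (2/7)*(-1) = -2/7)
h(a) = -6 + 11*a (h(a) = -6 + ((3*4)*a - a) = -6 + (12*a - a) = -6 + 11*a)
W(s) = 166/7 - 44*s (W(s) = -2/7 + (-6 + 11*s)*(-4) = -2/7 + (24 - 44*s) = 166/7 - 44*s)
G*W(A) = 94*(166/7 - 44*16) = 94*(166/7 - 704) = 94*(-4762/7) = -447628/7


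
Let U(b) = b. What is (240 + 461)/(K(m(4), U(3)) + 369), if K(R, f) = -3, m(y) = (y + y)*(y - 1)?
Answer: 701/366 ≈ 1.9153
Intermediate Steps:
m(y) = 2*y*(-1 + y) (m(y) = (2*y)*(-1 + y) = 2*y*(-1 + y))
(240 + 461)/(K(m(4), U(3)) + 369) = (240 + 461)/(-3 + 369) = 701/366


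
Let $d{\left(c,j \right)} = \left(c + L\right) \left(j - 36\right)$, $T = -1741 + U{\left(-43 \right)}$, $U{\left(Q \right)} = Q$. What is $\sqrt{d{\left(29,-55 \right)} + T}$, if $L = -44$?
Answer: $i \sqrt{419} \approx 20.469 i$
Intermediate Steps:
$T = -1784$ ($T = -1741 - 43 = -1784$)
$d{\left(c,j \right)} = \left(-44 + c\right) \left(-36 + j\right)$ ($d{\left(c,j \right)} = \left(c - 44\right) \left(j - 36\right) = \left(-44 + c\right) \left(-36 + j\right)$)
$\sqrt{d{\left(29,-55 \right)} + T} = \sqrt{\left(1584 - -2420 - 1044 + 29 \left(-55\right)\right) - 1784} = \sqrt{\left(1584 + 2420 - 1044 - 1595\right) - 1784} = \sqrt{1365 - 1784} = \sqrt{-419} = i \sqrt{419}$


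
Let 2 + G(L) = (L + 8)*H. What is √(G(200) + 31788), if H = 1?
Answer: √31994 ≈ 178.87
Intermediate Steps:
G(L) = 6 + L (G(L) = -2 + (L + 8)*1 = -2 + (8 + L)*1 = -2 + (8 + L) = 6 + L)
√(G(200) + 31788) = √((6 + 200) + 31788) = √(206 + 31788) = √31994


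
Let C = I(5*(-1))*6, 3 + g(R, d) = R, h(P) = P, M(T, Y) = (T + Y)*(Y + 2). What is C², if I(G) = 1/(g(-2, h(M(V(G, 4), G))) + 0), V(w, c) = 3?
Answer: 36/25 ≈ 1.4400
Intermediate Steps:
M(T, Y) = (2 + Y)*(T + Y) (M(T, Y) = (T + Y)*(2 + Y) = (2 + Y)*(T + Y))
g(R, d) = -3 + R
I(G) = -⅕ (I(G) = 1/((-3 - 2) + 0) = 1/(-5 + 0) = 1/(-5) = -⅕)
C = -6/5 (C = -⅕*6 = -6/5 ≈ -1.2000)
C² = (-6/5)² = 36/25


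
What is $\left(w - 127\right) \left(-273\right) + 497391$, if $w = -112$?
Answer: $562638$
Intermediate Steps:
$\left(w - 127\right) \left(-273\right) + 497391 = \left(-112 - 127\right) \left(-273\right) + 497391 = \left(-239\right) \left(-273\right) + 497391 = 65247 + 497391 = 562638$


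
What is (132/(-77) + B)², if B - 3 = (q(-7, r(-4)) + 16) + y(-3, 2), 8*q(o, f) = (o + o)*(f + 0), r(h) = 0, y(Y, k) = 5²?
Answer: 87616/49 ≈ 1788.1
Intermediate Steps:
y(Y, k) = 25
q(o, f) = f*o/4 (q(o, f) = ((o + o)*(f + 0))/8 = ((2*o)*f)/8 = (2*f*o)/8 = f*o/4)
B = 44 (B = 3 + (((¼)*0*(-7) + 16) + 25) = 3 + ((0 + 16) + 25) = 3 + (16 + 25) = 3 + 41 = 44)
(132/(-77) + B)² = (132/(-77) + 44)² = (132*(-1/77) + 44)² = (-12/7 + 44)² = (296/7)² = 87616/49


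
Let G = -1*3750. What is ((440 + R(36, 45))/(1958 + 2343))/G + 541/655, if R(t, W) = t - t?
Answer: 15864301/19207875 ≈ 0.82593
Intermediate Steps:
R(t, W) = 0
G = -3750
((440 + R(36, 45))/(1958 + 2343))/G + 541/655 = ((440 + 0)/(1958 + 2343))/(-3750) + 541/655 = (440/4301)*(-1/3750) + 541*(1/655) = (440*(1/4301))*(-1/3750) + 541/655 = (40/391)*(-1/3750) + 541/655 = -4/146625 + 541/655 = 15864301/19207875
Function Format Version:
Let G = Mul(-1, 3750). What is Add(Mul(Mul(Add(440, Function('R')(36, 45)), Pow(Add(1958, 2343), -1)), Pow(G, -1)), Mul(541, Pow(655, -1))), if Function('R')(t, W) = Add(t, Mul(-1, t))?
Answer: Rational(15864301, 19207875) ≈ 0.82593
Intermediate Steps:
Function('R')(t, W) = 0
G = -3750
Add(Mul(Mul(Add(440, Function('R')(36, 45)), Pow(Add(1958, 2343), -1)), Pow(G, -1)), Mul(541, Pow(655, -1))) = Add(Mul(Mul(Add(440, 0), Pow(Add(1958, 2343), -1)), Pow(-3750, -1)), Mul(541, Pow(655, -1))) = Add(Mul(Mul(440, Pow(4301, -1)), Rational(-1, 3750)), Mul(541, Rational(1, 655))) = Add(Mul(Mul(440, Rational(1, 4301)), Rational(-1, 3750)), Rational(541, 655)) = Add(Mul(Rational(40, 391), Rational(-1, 3750)), Rational(541, 655)) = Add(Rational(-4, 146625), Rational(541, 655)) = Rational(15864301, 19207875)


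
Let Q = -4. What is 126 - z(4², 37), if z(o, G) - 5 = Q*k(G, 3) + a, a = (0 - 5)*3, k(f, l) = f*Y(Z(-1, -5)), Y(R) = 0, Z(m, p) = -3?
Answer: 136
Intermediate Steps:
k(f, l) = 0 (k(f, l) = f*0 = 0)
a = -15 (a = -5*3 = -15)
z(o, G) = -10 (z(o, G) = 5 + (-4*0 - 15) = 5 + (0 - 15) = 5 - 15 = -10)
126 - z(4², 37) = 126 - 1*(-10) = 126 + 10 = 136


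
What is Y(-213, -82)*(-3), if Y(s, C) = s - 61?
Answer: 822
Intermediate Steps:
Y(s, C) = -61 + s
Y(-213, -82)*(-3) = (-61 - 213)*(-3) = -274*(-3) = 822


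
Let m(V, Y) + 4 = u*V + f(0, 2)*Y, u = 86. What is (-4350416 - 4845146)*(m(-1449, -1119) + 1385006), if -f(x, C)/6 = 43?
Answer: -14244753138580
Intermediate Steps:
f(x, C) = -258 (f(x, C) = -6*43 = -258)
m(V, Y) = -4 - 258*Y + 86*V (m(V, Y) = -4 + (86*V - 258*Y) = -4 + (-258*Y + 86*V) = -4 - 258*Y + 86*V)
(-4350416 - 4845146)*(m(-1449, -1119) + 1385006) = (-4350416 - 4845146)*((-4 - 258*(-1119) + 86*(-1449)) + 1385006) = -9195562*((-4 + 288702 - 124614) + 1385006) = -9195562*(164084 + 1385006) = -9195562*1549090 = -14244753138580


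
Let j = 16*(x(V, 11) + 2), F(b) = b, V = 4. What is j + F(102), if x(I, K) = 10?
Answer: 294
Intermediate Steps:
j = 192 (j = 16*(10 + 2) = 16*12 = 192)
j + F(102) = 192 + 102 = 294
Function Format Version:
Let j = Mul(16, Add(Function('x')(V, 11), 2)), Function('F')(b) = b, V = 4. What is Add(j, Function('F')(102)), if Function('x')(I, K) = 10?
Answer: 294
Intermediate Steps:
j = 192 (j = Mul(16, Add(10, 2)) = Mul(16, 12) = 192)
Add(j, Function('F')(102)) = Add(192, 102) = 294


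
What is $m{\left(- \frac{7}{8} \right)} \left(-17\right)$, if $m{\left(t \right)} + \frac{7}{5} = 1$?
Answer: $\frac{34}{5} \approx 6.8$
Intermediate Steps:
$m{\left(t \right)} = - \frac{2}{5}$ ($m{\left(t \right)} = - \frac{7}{5} + 1 = - \frac{2}{5}$)
$m{\left(- \frac{7}{8} \right)} \left(-17\right) = \left(- \frac{2}{5}\right) \left(-17\right) = \frac{34}{5}$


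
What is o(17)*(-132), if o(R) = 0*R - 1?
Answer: 132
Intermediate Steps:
o(R) = -1 (o(R) = 0 - 1 = -1)
o(17)*(-132) = -1*(-132) = 132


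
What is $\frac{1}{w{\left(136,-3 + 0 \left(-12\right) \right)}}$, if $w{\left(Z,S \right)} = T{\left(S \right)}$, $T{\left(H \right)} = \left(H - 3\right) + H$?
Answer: $- \frac{1}{9} \approx -0.11111$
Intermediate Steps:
$T{\left(H \right)} = -3 + 2 H$ ($T{\left(H \right)} = \left(-3 + H\right) + H = -3 + 2 H$)
$w{\left(Z,S \right)} = -3 + 2 S$
$\frac{1}{w{\left(136,-3 + 0 \left(-12\right) \right)}} = \frac{1}{-3 + 2 \left(-3 + 0 \left(-12\right)\right)} = \frac{1}{-3 + 2 \left(-3 + 0\right)} = \frac{1}{-3 + 2 \left(-3\right)} = \frac{1}{-3 - 6} = \frac{1}{-9} = - \frac{1}{9}$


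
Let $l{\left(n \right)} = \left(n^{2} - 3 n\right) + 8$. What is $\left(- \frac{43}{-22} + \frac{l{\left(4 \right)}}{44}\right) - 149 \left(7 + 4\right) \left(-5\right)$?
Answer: $\frac{180339}{22} \approx 8197.2$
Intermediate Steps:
$l{\left(n \right)} = 8 + n^{2} - 3 n$
$\left(- \frac{43}{-22} + \frac{l{\left(4 \right)}}{44}\right) - 149 \left(7 + 4\right) \left(-5\right) = \left(- \frac{43}{-22} + \frac{8 + 4^{2} - 12}{44}\right) - 149 \left(7 + 4\right) \left(-5\right) = \left(\left(-43\right) \left(- \frac{1}{22}\right) + \left(8 + 16 - 12\right) \frac{1}{44}\right) - 149 \cdot 11 \left(-5\right) = \left(\frac{43}{22} + 12 \cdot \frac{1}{44}\right) - -8195 = \left(\frac{43}{22} + \frac{3}{11}\right) + 8195 = \frac{49}{22} + 8195 = \frac{180339}{22}$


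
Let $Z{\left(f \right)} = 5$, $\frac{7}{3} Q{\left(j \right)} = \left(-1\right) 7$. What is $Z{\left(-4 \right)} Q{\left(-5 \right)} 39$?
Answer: $-585$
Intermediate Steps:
$Q{\left(j \right)} = -3$ ($Q{\left(j \right)} = \frac{3 \left(\left(-1\right) 7\right)}{7} = \frac{3}{7} \left(-7\right) = -3$)
$Z{\left(-4 \right)} Q{\left(-5 \right)} 39 = 5 \left(-3\right) 39 = \left(-15\right) 39 = -585$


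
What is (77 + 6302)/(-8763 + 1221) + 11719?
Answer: 88378319/7542 ≈ 11718.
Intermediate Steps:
(77 + 6302)/(-8763 + 1221) + 11719 = 6379/(-7542) + 11719 = 6379*(-1/7542) + 11719 = -6379/7542 + 11719 = 88378319/7542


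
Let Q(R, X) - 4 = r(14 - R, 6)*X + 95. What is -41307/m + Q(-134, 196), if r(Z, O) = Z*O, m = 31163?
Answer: 5426901654/31163 ≈ 1.7415e+5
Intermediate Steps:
r(Z, O) = O*Z
Q(R, X) = 99 + X*(84 - 6*R) (Q(R, X) = 4 + ((6*(14 - R))*X + 95) = 4 + ((84 - 6*R)*X + 95) = 4 + (X*(84 - 6*R) + 95) = 4 + (95 + X*(84 - 6*R)) = 99 + X*(84 - 6*R))
-41307/m + Q(-134, 196) = -41307/31163 + (99 - 6*196*(-14 - 134)) = -41307*1/31163 + (99 - 6*196*(-148)) = -41307/31163 + (99 + 174048) = -41307/31163 + 174147 = 5426901654/31163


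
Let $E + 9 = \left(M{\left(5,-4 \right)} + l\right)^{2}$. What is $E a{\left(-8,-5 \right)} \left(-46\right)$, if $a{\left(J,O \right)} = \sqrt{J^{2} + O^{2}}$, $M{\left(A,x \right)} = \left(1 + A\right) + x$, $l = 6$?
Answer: $- 2530 \sqrt{89} \approx -23868.0$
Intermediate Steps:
$M{\left(A,x \right)} = 1 + A + x$
$E = 55$ ($E = -9 + \left(\left(1 + 5 - 4\right) + 6\right)^{2} = -9 + \left(2 + 6\right)^{2} = -9 + 8^{2} = -9 + 64 = 55$)
$E a{\left(-8,-5 \right)} \left(-46\right) = 55 \sqrt{\left(-8\right)^{2} + \left(-5\right)^{2}} \left(-46\right) = 55 \sqrt{64 + 25} \left(-46\right) = 55 \sqrt{89} \left(-46\right) = - 2530 \sqrt{89}$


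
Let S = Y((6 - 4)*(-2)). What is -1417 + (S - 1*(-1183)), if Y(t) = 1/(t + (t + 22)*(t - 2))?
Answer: -26209/112 ≈ -234.01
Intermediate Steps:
Y(t) = 1/(t + (-2 + t)*(22 + t)) (Y(t) = 1/(t + (22 + t)*(-2 + t)) = 1/(t + (-2 + t)*(22 + t)))
S = -1/112 (S = 1/(-44 + ((6 - 4)*(-2))**2 + 21*((6 - 4)*(-2))) = 1/(-44 + (2*(-2))**2 + 21*(2*(-2))) = 1/(-44 + (-4)**2 + 21*(-4)) = 1/(-44 + 16 - 84) = 1/(-112) = -1/112 ≈ -0.0089286)
-1417 + (S - 1*(-1183)) = -1417 + (-1/112 - 1*(-1183)) = -1417 + (-1/112 + 1183) = -1417 + 132495/112 = -26209/112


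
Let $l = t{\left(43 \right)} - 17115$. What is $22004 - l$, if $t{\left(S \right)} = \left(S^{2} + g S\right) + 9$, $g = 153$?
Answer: $30682$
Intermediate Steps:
$t{\left(S \right)} = 9 + S^{2} + 153 S$ ($t{\left(S \right)} = \left(S^{2} + 153 S\right) + 9 = 9 + S^{2} + 153 S$)
$l = -8678$ ($l = \left(9 + 43^{2} + 153 \cdot 43\right) - 17115 = \left(9 + 1849 + 6579\right) - 17115 = 8437 - 17115 = -8678$)
$22004 - l = 22004 - -8678 = 22004 + 8678 = 30682$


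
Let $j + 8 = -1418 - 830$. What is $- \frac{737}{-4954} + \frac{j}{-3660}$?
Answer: $\frac{1156137}{1510970} \approx 0.76516$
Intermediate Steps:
$j = -2256$ ($j = -8 - 2248 = -2256$)
$- \frac{737}{-4954} + \frac{j}{-3660} = - \frac{737}{-4954} - \frac{2256}{-3660} = \left(-737\right) \left(- \frac{1}{4954}\right) - - \frac{188}{305} = \frac{737}{4954} + \frac{188}{305} = \frac{1156137}{1510970}$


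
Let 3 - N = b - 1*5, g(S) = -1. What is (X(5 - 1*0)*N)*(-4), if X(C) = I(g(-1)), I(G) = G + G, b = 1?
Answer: 56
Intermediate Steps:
I(G) = 2*G
X(C) = -2 (X(C) = 2*(-1) = -2)
N = 7 (N = 3 - (1 - 1*5) = 3 - (1 - 5) = 3 - 1*(-4) = 3 + 4 = 7)
(X(5 - 1*0)*N)*(-4) = -2*7*(-4) = -14*(-4) = 56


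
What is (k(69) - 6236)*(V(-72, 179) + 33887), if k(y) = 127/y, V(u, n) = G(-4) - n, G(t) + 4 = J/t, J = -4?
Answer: -4832813895/23 ≈ -2.1012e+8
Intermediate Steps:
G(t) = -4 - 4/t
V(u, n) = -3 - n (V(u, n) = (-4 - 4/(-4)) - n = (-4 - 4*(-¼)) - n = (-4 + 1) - n = -3 - n)
(k(69) - 6236)*(V(-72, 179) + 33887) = (127/69 - 6236)*((-3 - 1*179) + 33887) = (127*(1/69) - 6236)*((-3 - 179) + 33887) = (127/69 - 6236)*(-182 + 33887) = -430157/69*33705 = -4832813895/23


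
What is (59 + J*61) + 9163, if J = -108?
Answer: 2634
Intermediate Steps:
(59 + J*61) + 9163 = (59 - 108*61) + 9163 = (59 - 6588) + 9163 = -6529 + 9163 = 2634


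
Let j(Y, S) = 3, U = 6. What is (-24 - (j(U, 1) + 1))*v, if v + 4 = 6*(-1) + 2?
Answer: 224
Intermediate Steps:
v = -8 (v = -4 + (6*(-1) + 2) = -4 + (-6 + 2) = -4 - 4 = -8)
(-24 - (j(U, 1) + 1))*v = (-24 - (3 + 1))*(-8) = (-24 - 1*4)*(-8) = (-24 - 4)*(-8) = -28*(-8) = 224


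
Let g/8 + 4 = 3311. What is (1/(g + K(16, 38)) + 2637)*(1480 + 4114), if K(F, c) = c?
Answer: 195411507163/13247 ≈ 1.4751e+7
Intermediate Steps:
g = 26456 (g = -32 + 8*3311 = -32 + 26488 = 26456)
(1/(g + K(16, 38)) + 2637)*(1480 + 4114) = (1/(26456 + 38) + 2637)*(1480 + 4114) = (1/26494 + 2637)*5594 = (69864679/26494)*5594 = 195411507163/13247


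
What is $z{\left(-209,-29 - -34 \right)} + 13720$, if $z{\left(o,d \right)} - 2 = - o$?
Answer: $13931$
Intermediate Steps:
$z{\left(o,d \right)} = 2 - o$
$z{\left(-209,-29 - -34 \right)} + 13720 = \left(2 - -209\right) + 13720 = \left(2 + 209\right) + 13720 = 211 + 13720 = 13931$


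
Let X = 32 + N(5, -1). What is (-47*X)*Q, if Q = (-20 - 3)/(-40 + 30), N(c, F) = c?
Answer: -39997/10 ≈ -3999.7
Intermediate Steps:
Q = 23/10 (Q = -23/(-10) = -23*(-⅒) = 23/10 ≈ 2.3000)
X = 37 (X = 32 + 5 = 37)
(-47*X)*Q = -47*37*(23/10) = -1739*23/10 = -39997/10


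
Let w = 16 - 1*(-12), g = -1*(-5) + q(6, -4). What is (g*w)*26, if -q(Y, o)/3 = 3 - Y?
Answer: 10192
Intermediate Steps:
q(Y, o) = -9 + 3*Y (q(Y, o) = -3*(3 - Y) = -9 + 3*Y)
g = 14 (g = -1*(-5) + (-9 + 3*6) = 5 + (-9 + 18) = 5 + 9 = 14)
w = 28 (w = 16 + 12 = 28)
(g*w)*26 = (14*28)*26 = 392*26 = 10192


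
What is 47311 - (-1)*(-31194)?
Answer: 16117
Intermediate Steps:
47311 - (-1)*(-31194) = 47311 - 1*31194 = 47311 - 31194 = 16117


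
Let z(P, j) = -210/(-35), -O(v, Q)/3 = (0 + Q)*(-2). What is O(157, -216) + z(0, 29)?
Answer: -1290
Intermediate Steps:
O(v, Q) = 6*Q (O(v, Q) = -3*(0 + Q)*(-2) = -3*Q*(-2) = -(-6)*Q = 6*Q)
z(P, j) = 6 (z(P, j) = -210*(-1/35) = 6)
O(157, -216) + z(0, 29) = 6*(-216) + 6 = -1296 + 6 = -1290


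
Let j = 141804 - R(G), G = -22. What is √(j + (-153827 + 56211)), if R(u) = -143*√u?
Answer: √(44188 + 143*I*√22) ≈ 210.22 + 1.595*I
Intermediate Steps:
j = 141804 + 143*I*√22 (j = 141804 - (-143)*√(-22) = 141804 - (-143)*I*√22 = 141804 + 143*I*√22 ≈ 1.418e+5 + 670.73*I)
√(j + (-153827 + 56211)) = √((141804 + 143*I*√22) + (-153827 + 56211)) = √((141804 + 143*I*√22) - 97616) = √(44188 + 143*I*√22)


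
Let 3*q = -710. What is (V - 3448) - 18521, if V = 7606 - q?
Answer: -42379/3 ≈ -14126.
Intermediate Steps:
q = -710/3 (q = (⅓)*(-710) = -710/3 ≈ -236.67)
V = 23528/3 (V = 7606 - 1*(-710/3) = 7606 + 710/3 = 23528/3 ≈ 7842.7)
(V - 3448) - 18521 = (23528/3 - 3448) - 18521 = 13184/3 - 18521 = -42379/3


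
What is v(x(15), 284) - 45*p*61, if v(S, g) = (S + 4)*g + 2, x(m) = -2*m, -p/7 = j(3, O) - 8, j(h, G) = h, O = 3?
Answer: -103457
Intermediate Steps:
p = 35 (p = -7*(3 - 8) = -7*(-5) = 35)
v(S, g) = 2 + g*(4 + S) (v(S, g) = (4 + S)*g + 2 = g*(4 + S) + 2 = 2 + g*(4 + S))
v(x(15), 284) - 45*p*61 = (2 + 4*284 - 2*15*284) - 45*35*61 = (2 + 1136 - 30*284) - 1575*61 = (2 + 1136 - 8520) - 96075 = -7382 - 96075 = -103457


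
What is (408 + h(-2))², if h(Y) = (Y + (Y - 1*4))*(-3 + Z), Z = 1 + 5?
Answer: 147456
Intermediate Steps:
Z = 6
h(Y) = -12 + 6*Y (h(Y) = (Y + (Y - 1*4))*(-3 + 6) = (Y + (Y - 4))*3 = (Y + (-4 + Y))*3 = (-4 + 2*Y)*3 = -12 + 6*Y)
(408 + h(-2))² = (408 + (-12 + 6*(-2)))² = (408 + (-12 - 12))² = (408 - 24)² = 384² = 147456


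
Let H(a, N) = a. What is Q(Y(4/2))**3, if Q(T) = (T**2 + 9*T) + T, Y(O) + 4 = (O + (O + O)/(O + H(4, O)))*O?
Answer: 2515456/729 ≈ 3450.6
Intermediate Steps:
Y(O) = -4 + O*(O + 2*O/(4 + O)) (Y(O) = -4 + (O + (O + O)/(O + 4))*O = -4 + (O + (2*O)/(4 + O))*O = -4 + (O + 2*O/(4 + O))*O = -4 + O*(O + 2*O/(4 + O)))
Q(T) = T**2 + 10*T
Q(Y(4/2))**3 = (((-16 + (4/2)**3 - 16/2 + 6*(4/2)**2)/(4 + 4/2))*(10 + (-16 + (4/2)**3 - 16/2 + 6*(4/2)**2)/(4 + 4/2)))**3 = (((-16 + (4*(1/2))**3 - 16/2 + 6*(4*(1/2))**2)/(4 + 4*(1/2)))*(10 + (-16 + (4*(1/2))**3 - 16/2 + 6*(4*(1/2))**2)/(4 + 4*(1/2))))**3 = (((-16 + 2**3 - 4*2 + 6*2**2)/(4 + 2))*(10 + (-16 + 2**3 - 4*2 + 6*2**2)/(4 + 2)))**3 = (((-16 + 8 - 8 + 6*4)/6)*(10 + (-16 + 8 - 8 + 6*4)/6))**3 = (((-16 + 8 - 8 + 24)/6)*(10 + (-16 + 8 - 8 + 24)/6))**3 = (((1/6)*8)*(10 + (1/6)*8))**3 = (4*(10 + 4/3)/3)**3 = ((4/3)*(34/3))**3 = (136/9)**3 = 2515456/729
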